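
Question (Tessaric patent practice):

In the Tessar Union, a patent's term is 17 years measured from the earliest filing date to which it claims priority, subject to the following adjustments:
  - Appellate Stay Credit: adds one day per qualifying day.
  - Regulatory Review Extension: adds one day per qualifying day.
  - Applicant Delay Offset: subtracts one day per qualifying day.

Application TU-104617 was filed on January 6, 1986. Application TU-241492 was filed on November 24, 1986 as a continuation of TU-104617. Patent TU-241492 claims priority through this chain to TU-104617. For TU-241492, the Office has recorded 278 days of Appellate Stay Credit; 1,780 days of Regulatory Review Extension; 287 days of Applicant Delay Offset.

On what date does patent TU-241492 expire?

2007-11-12

Earliest priority filing: 6 January 1986.
Base term: 6 January 1986 + 17 years → 6 January 2003.
Appellate Stay Credit: +278 days → 11 October 2003.
Regulatory Review Extension: +1780 days → 25 August 2008.
Applicant Delay Offset: −287 days → 12 November 2007.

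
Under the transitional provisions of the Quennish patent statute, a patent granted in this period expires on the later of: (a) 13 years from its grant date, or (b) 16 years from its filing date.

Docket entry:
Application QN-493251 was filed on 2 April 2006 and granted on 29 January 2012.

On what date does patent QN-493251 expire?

2025-01-29

(a) grant + 13 years → 29 January 2025.
(b) filing + 16 years → 2 April 2022.
Later of the two: 29 January 2025.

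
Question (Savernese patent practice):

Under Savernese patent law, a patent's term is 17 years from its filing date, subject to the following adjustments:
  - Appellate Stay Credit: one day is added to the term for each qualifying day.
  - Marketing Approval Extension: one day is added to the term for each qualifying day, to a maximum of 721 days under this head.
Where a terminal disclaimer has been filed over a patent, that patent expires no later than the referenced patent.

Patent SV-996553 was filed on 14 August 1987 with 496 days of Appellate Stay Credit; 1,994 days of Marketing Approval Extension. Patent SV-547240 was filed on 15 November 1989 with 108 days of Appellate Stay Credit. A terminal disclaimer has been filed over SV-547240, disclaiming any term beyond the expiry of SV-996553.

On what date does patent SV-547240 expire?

Natural term of SV-547240:
  Base: filing + 17 years → 15 November 2006.
  Appellate Stay Credit: +108 days → 3 March 2007.
Expiry of referenced patent SV-996553:
  Base: filing + 17 years → 14 August 2004.
  Appellate Stay Credit: +496 days → 23 December 2005.
  Marketing Approval Extension: 1994 days claimed exceeds the 721-day cap, so +721 days → 14 December 2007.
Terminal disclaimer: SV-547240 expires on the earlier of 3 March 2007 and 14 December 2007.

March 3, 2007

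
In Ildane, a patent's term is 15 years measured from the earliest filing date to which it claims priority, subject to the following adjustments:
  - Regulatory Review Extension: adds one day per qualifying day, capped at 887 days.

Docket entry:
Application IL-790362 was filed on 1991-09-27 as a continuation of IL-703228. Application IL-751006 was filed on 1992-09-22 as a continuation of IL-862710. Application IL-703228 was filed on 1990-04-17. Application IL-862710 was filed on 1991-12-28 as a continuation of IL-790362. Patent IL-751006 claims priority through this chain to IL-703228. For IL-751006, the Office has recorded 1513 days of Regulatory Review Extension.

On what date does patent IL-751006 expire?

2007-09-21

Earliest priority filing: 17 April 1990.
Base term: 17 April 1990 + 15 years → 17 April 2005.
Regulatory Review Extension: 1513 days claimed exceeds the 887-day cap, so +887 days → 21 September 2007.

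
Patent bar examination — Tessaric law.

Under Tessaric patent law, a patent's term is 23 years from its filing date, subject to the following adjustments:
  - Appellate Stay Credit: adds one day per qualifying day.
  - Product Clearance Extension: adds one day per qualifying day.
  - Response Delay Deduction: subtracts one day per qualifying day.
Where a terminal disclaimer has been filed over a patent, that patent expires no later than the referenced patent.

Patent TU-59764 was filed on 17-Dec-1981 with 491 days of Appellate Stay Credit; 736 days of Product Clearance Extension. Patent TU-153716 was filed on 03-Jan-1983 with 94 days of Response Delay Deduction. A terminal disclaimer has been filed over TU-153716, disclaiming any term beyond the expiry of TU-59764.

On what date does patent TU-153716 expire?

October 1, 2005

Natural term of TU-153716:
  Base: filing + 23 years → 3 January 2006.
  Response Delay Deduction: −94 days → 1 October 2005.
Expiry of referenced patent TU-59764:
  Base: filing + 23 years → 17 December 2004.
  Appellate Stay Credit: +491 days → 22 April 2006.
  Product Clearance Extension: +736 days → 27 April 2008.
Terminal disclaimer: TU-153716 expires on the earlier of 1 October 2005 and 27 April 2008.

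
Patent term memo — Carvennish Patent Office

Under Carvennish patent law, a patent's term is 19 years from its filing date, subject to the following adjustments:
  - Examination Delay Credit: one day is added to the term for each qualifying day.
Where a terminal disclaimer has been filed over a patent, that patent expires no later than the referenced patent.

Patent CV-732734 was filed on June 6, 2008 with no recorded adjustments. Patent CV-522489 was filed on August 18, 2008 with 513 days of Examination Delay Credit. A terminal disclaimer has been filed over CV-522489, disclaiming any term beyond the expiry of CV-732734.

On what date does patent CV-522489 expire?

Natural term of CV-522489:
  Base: filing + 19 years → 18 August 2027.
  Examination Delay Credit: +513 days → 12 January 2029.
Expiry of referenced patent CV-732734:
  Base: filing + 19 years → 6 June 2027.
Terminal disclaimer: CV-522489 expires on the earlier of 12 January 2029 and 6 June 2027.

June 6, 2027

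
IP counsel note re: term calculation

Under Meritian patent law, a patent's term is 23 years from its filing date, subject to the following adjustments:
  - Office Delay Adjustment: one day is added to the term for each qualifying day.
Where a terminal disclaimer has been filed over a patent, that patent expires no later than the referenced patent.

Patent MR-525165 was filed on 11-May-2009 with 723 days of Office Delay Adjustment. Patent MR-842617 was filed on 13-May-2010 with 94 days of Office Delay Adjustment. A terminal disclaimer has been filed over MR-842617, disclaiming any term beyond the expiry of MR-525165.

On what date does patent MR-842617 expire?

Natural term of MR-842617:
  Base: filing + 23 years → 13 May 2033.
  Office Delay Adjustment: +94 days → 15 August 2033.
Expiry of referenced patent MR-525165:
  Base: filing + 23 years → 11 May 2032.
  Office Delay Adjustment: +723 days → 4 May 2034.
Terminal disclaimer: MR-842617 expires on the earlier of 15 August 2033 and 4 May 2034.

2033-08-15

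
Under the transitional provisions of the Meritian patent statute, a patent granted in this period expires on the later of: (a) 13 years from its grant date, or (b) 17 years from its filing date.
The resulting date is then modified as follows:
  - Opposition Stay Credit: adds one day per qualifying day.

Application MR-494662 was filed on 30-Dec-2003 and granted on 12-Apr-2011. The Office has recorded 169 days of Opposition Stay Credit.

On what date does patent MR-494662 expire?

(a) grant + 13 years → 12 April 2024.
(b) filing + 17 years → 30 December 2020.
Later of the two: 12 April 2024.
Opposition Stay Credit: +169 days → 28 September 2024.

September 28, 2024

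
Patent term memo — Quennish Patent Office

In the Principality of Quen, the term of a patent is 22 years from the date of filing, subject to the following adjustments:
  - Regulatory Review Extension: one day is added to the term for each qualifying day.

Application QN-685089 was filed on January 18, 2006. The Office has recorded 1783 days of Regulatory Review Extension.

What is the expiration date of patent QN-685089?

Base term: filing date + 22 years → 18 January 2028.
Regulatory Review Extension: +1783 days → 5 December 2032.

2032-12-05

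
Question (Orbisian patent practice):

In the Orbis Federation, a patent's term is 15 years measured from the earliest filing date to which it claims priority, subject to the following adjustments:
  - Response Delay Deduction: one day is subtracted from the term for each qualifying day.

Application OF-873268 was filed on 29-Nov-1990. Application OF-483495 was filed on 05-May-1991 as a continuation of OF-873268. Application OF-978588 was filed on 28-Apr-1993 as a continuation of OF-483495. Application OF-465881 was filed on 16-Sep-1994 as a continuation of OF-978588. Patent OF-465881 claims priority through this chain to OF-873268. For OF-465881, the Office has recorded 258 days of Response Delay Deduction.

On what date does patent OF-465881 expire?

March 16, 2005

Earliest priority filing: 29 November 1990.
Base term: 29 November 1990 + 15 years → 29 November 2005.
Response Delay Deduction: −258 days → 16 March 2005.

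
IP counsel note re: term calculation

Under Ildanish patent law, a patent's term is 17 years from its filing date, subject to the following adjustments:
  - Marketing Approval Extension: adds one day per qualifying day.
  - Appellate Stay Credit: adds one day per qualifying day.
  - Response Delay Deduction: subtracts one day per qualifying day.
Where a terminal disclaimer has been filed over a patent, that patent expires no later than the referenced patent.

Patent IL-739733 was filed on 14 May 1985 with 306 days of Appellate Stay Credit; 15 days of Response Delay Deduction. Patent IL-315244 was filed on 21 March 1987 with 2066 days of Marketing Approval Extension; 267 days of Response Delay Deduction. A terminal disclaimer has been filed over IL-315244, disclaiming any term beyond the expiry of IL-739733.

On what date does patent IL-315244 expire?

March 1, 2003

Natural term of IL-315244:
  Base: filing + 17 years → 21 March 2004.
  Marketing Approval Extension: +2066 days → 16 November 2009.
  Response Delay Deduction: −267 days → 22 February 2009.
Expiry of referenced patent IL-739733:
  Base: filing + 17 years → 14 May 2002.
  Appellate Stay Credit: +306 days → 16 March 2003.
  Response Delay Deduction: −15 days → 1 March 2003.
Terminal disclaimer: IL-315244 expires on the earlier of 22 February 2009 and 1 March 2003.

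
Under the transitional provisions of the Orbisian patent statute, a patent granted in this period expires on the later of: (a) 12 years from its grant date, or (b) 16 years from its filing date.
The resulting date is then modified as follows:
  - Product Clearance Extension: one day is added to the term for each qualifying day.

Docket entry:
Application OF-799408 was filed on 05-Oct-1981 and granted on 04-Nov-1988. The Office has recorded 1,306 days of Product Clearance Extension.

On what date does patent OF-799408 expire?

(a) grant + 12 years → 4 November 2000.
(b) filing + 16 years → 5 October 1997.
Later of the two: 4 November 2000.
Product Clearance Extension: +1306 days → 2 June 2004.

June 2, 2004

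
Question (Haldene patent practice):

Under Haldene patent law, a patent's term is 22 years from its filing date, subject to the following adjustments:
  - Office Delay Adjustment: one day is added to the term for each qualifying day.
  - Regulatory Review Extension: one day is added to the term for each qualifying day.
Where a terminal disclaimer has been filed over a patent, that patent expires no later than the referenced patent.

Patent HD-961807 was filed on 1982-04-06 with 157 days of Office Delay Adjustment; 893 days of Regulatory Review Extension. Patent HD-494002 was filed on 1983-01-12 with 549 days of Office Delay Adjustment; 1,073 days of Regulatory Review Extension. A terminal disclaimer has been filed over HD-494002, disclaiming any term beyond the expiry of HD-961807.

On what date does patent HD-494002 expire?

February 20, 2007

Natural term of HD-494002:
  Base: filing + 22 years → 12 January 2005.
  Office Delay Adjustment: +549 days → 15 July 2006.
  Regulatory Review Extension: +1073 days → 22 June 2009.
Expiry of referenced patent HD-961807:
  Base: filing + 22 years → 6 April 2004.
  Office Delay Adjustment: +157 days → 10 September 2004.
  Regulatory Review Extension: +893 days → 20 February 2007.
Terminal disclaimer: HD-494002 expires on the earlier of 22 June 2009 and 20 February 2007.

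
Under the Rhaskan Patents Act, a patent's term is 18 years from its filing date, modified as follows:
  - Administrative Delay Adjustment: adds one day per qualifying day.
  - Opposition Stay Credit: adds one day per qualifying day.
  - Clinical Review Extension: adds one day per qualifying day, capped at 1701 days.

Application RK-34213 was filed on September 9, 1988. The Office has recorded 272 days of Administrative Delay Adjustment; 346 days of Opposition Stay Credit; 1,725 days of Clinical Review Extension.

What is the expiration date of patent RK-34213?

Base term: filing date + 18 years → 9 September 2006.
Administrative Delay Adjustment: +272 days → 8 June 2007.
Opposition Stay Credit: +346 days → 19 May 2008.
Clinical Review Extension: 1725 days claimed exceeds the 1701-day cap, so +1701 days → 14 January 2013.

January 14, 2013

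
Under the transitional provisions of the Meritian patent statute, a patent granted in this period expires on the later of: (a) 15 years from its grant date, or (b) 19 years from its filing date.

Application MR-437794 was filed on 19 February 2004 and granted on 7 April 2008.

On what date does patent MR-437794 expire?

(a) grant + 15 years → 7 April 2023.
(b) filing + 19 years → 19 February 2023.
Later of the two: 7 April 2023.

April 7, 2023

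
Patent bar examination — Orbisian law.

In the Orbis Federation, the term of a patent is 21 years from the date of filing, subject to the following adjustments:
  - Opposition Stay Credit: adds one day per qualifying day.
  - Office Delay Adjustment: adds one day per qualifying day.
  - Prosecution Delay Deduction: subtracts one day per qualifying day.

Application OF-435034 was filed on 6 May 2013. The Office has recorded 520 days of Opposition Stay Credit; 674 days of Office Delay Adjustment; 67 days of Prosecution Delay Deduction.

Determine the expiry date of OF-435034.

2037-06-06

Base term: filing date + 21 years → 6 May 2034.
Opposition Stay Credit: +520 days → 8 October 2035.
Office Delay Adjustment: +674 days → 12 August 2037.
Prosecution Delay Deduction: −67 days → 6 June 2037.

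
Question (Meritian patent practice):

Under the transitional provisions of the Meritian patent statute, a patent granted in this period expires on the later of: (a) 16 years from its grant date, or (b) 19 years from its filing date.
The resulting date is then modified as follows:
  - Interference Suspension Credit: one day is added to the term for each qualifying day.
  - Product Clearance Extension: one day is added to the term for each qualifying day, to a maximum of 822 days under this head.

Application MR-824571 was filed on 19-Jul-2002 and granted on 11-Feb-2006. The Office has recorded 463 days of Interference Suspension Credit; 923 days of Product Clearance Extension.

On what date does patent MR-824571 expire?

August 19, 2025

(a) grant + 16 years → 11 February 2022.
(b) filing + 19 years → 19 July 2021.
Later of the two: 11 February 2022.
Interference Suspension Credit: +463 days → 20 May 2023.
Product Clearance Extension: 923 days claimed exceeds the 822-day cap, so +822 days → 19 August 2025.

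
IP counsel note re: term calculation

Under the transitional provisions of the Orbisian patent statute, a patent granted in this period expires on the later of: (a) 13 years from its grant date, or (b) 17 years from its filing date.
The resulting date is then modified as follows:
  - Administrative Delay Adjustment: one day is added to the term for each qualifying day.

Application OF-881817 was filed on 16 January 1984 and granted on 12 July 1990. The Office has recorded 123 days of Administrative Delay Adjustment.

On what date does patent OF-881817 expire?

(a) grant + 13 years → 12 July 2003.
(b) filing + 17 years → 16 January 2001.
Later of the two: 12 July 2003.
Administrative Delay Adjustment: +123 days → 12 November 2003.

2003-11-12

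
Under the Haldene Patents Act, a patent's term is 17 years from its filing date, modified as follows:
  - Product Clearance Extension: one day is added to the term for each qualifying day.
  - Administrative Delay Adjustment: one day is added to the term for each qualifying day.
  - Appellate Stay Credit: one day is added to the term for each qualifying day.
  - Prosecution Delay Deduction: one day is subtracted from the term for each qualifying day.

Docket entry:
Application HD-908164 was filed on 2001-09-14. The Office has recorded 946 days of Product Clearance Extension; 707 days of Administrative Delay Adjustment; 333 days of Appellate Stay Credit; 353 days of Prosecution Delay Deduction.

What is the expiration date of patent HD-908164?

March 5, 2023

Base term: filing date + 17 years → 14 September 2018.
Product Clearance Extension: +946 days → 17 April 2021.
Administrative Delay Adjustment: +707 days → 25 March 2023.
Appellate Stay Credit: +333 days → 21 February 2024.
Prosecution Delay Deduction: −353 days → 5 March 2023.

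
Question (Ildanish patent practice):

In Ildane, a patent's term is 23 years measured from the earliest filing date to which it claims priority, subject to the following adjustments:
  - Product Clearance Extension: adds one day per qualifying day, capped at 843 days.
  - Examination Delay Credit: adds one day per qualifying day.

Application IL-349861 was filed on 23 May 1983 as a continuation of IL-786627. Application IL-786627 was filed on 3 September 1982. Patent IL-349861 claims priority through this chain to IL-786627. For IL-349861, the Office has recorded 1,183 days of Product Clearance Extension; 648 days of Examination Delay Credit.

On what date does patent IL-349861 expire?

October 3, 2009

Earliest priority filing: 3 September 1982.
Base term: 3 September 1982 + 23 years → 3 September 2005.
Product Clearance Extension: 1183 days claimed exceeds the 843-day cap, so +843 days → 25 December 2007.
Examination Delay Credit: +648 days → 3 October 2009.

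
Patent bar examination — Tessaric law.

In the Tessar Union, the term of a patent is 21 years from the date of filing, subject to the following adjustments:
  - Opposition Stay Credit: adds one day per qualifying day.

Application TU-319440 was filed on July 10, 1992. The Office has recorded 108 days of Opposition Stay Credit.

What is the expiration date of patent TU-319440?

October 26, 2013

Base term: filing date + 21 years → 10 July 2013.
Opposition Stay Credit: +108 days → 26 October 2013.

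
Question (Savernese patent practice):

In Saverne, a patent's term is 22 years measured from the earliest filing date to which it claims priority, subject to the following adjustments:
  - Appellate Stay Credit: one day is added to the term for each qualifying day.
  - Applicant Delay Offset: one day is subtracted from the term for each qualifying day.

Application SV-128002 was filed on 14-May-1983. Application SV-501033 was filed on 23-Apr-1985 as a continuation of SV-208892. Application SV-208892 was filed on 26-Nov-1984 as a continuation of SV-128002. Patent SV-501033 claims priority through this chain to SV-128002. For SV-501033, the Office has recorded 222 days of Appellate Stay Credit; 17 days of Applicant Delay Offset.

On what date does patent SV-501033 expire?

2005-12-05

Earliest priority filing: 14 May 1983.
Base term: 14 May 1983 + 22 years → 14 May 2005.
Appellate Stay Credit: +222 days → 22 December 2005.
Applicant Delay Offset: −17 days → 5 December 2005.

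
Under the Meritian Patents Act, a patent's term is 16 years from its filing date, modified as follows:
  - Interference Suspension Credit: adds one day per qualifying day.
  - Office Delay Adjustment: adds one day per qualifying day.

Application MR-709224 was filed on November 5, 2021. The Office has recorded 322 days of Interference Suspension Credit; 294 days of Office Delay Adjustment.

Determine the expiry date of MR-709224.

2039-07-14

Base term: filing date + 16 years → 5 November 2037.
Interference Suspension Credit: +322 days → 23 September 2038.
Office Delay Adjustment: +294 days → 14 July 2039.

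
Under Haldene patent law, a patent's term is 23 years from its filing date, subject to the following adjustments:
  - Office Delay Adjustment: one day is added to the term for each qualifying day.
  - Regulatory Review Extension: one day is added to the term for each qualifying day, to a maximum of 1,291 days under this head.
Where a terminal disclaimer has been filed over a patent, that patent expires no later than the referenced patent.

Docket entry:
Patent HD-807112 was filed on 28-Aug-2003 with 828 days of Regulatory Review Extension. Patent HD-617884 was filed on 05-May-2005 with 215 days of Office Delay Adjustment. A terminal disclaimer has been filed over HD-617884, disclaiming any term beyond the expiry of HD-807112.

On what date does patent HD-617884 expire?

Natural term of HD-617884:
  Base: filing + 23 years → 5 May 2028.
  Office Delay Adjustment: +215 days → 6 December 2028.
Expiry of referenced patent HD-807112:
  Base: filing + 23 years → 28 August 2026.
  Regulatory Review Extension: 828 days (within the 1291-day cap) → +828 days → 3 December 2028.
Terminal disclaimer: HD-617884 expires on the earlier of 6 December 2028 and 3 December 2028.

December 3, 2028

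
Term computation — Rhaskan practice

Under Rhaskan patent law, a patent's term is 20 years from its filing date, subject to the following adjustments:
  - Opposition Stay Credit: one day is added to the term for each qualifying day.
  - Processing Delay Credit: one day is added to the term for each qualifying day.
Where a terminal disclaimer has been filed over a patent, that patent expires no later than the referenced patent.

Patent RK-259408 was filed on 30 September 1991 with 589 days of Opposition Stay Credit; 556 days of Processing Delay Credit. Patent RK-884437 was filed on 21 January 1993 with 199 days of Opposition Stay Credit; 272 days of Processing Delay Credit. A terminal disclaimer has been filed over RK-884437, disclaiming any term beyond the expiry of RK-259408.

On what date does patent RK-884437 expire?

May 7, 2014

Natural term of RK-884437:
  Base: filing + 20 years → 21 January 2013.
  Opposition Stay Credit: +199 days → 8 August 2013.
  Processing Delay Credit: +272 days → 7 May 2014.
Expiry of referenced patent RK-259408:
  Base: filing + 20 years → 30 September 2011.
  Opposition Stay Credit: +589 days → 11 May 2013.
  Processing Delay Credit: +556 days → 18 November 2014.
Terminal disclaimer: RK-884437 expires on the earlier of 7 May 2014 and 18 November 2014.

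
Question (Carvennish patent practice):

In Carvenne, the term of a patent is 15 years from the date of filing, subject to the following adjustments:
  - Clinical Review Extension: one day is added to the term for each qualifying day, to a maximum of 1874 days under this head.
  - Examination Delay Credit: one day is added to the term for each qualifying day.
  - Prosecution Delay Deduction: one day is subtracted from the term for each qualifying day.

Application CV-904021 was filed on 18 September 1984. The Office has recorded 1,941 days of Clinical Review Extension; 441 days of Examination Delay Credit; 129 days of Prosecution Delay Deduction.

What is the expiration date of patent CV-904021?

Base term: filing date + 15 years → 18 September 1999.
Clinical Review Extension: 1941 days claimed exceeds the 1874-day cap, so +1874 days → 4 November 2004.
Examination Delay Credit: +441 days → 19 January 2006.
Prosecution Delay Deduction: −129 days → 12 September 2005.

September 12, 2005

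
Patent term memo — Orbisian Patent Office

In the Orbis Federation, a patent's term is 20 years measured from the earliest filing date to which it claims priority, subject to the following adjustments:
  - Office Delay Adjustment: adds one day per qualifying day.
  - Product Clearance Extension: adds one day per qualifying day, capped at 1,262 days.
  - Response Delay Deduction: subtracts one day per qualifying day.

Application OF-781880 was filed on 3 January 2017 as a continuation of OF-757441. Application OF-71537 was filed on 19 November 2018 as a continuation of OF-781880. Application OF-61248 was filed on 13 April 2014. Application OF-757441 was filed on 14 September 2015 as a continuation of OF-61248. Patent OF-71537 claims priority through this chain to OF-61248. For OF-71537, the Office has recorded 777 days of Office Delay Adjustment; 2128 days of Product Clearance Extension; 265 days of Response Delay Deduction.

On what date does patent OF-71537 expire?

Earliest priority filing: 13 April 2014.
Base term: 13 April 2014 + 20 years → 13 April 2034.
Office Delay Adjustment: +777 days → 29 May 2036.
Product Clearance Extension: 2128 days claimed exceeds the 1262-day cap, so +1262 days → 12 November 2039.
Response Delay Deduction: −265 days → 20 February 2039.

2039-02-20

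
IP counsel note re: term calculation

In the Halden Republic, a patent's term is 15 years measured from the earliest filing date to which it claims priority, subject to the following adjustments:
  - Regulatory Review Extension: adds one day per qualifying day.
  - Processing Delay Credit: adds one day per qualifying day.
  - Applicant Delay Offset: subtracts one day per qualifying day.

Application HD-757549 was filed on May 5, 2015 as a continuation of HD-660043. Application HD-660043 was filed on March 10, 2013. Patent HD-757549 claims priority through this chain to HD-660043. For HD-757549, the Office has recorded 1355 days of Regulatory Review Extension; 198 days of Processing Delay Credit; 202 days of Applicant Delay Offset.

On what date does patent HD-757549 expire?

2031-11-21

Earliest priority filing: 10 March 2013.
Base term: 10 March 2013 + 15 years → 10 March 2028.
Regulatory Review Extension: +1355 days → 25 November 2031.
Processing Delay Credit: +198 days → 10 June 2032.
Applicant Delay Offset: −202 days → 21 November 2031.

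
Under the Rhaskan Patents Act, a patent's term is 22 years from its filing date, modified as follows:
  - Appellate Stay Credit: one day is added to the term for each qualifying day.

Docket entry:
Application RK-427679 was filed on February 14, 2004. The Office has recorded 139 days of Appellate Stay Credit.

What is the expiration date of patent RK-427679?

Base term: filing date + 22 years → 14 February 2026.
Appellate Stay Credit: +139 days → 3 July 2026.

2026-07-03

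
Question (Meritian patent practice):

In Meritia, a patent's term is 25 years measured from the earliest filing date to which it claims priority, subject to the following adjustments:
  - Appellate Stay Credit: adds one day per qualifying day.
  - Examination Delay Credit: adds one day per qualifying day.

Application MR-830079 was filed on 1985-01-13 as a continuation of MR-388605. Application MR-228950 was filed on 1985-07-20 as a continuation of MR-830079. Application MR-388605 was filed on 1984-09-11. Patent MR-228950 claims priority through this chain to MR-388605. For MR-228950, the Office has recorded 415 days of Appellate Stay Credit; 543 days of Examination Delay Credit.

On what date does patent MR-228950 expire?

Earliest priority filing: 11 September 1984.
Base term: 11 September 1984 + 25 years → 11 September 2009.
Appellate Stay Credit: +415 days → 31 October 2010.
Examination Delay Credit: +543 days → 26 April 2012.

April 26, 2012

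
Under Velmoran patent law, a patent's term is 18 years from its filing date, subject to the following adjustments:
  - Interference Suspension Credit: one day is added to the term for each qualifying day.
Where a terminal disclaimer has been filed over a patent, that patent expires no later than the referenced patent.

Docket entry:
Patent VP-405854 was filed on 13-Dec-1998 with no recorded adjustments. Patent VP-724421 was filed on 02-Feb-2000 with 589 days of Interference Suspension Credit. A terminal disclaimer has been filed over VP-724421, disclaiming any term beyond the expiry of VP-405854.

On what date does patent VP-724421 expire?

Natural term of VP-724421:
  Base: filing + 18 years → 2 February 2018.
  Interference Suspension Credit: +589 days → 14 September 2019.
Expiry of referenced patent VP-405854:
  Base: filing + 18 years → 13 December 2016.
Terminal disclaimer: VP-724421 expires on the earlier of 14 September 2019 and 13 December 2016.

December 13, 2016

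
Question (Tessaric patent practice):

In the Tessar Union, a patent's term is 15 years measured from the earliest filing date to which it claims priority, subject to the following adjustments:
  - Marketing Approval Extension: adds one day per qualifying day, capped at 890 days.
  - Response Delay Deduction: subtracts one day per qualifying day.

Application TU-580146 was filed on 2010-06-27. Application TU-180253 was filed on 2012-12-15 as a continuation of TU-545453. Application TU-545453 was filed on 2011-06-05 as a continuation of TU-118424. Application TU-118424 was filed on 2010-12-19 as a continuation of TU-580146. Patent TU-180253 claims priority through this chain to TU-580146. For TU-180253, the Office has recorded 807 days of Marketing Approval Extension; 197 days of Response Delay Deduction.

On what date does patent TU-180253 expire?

February 27, 2027

Earliest priority filing: 27 June 2010.
Base term: 27 June 2010 + 15 years → 27 June 2025.
Marketing Approval Extension: 807 days (within the 890-day cap) → +807 days → 12 September 2027.
Response Delay Deduction: −197 days → 27 February 2027.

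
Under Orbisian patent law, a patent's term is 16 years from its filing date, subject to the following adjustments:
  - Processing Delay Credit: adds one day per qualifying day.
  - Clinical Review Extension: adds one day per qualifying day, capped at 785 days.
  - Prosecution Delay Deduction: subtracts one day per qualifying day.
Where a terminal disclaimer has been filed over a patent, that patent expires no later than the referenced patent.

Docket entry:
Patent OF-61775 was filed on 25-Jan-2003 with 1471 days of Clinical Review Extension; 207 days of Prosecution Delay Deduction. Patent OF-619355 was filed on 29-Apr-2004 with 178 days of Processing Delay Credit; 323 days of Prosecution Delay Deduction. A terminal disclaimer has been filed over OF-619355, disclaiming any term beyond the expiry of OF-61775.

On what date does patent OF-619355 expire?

Natural term of OF-619355:
  Base: filing + 16 years → 29 April 2020.
  Processing Delay Credit: +178 days → 24 October 2020.
  Prosecution Delay Deduction: −323 days → 6 December 2019.
Expiry of referenced patent OF-61775:
  Base: filing + 16 years → 25 January 2019.
  Clinical Review Extension: 1471 days claimed exceeds the 785-day cap, so +785 days → 20 March 2021.
  Prosecution Delay Deduction: −207 days → 25 August 2020.
Terminal disclaimer: OF-619355 expires on the earlier of 6 December 2019 and 25 August 2020.

2019-12-06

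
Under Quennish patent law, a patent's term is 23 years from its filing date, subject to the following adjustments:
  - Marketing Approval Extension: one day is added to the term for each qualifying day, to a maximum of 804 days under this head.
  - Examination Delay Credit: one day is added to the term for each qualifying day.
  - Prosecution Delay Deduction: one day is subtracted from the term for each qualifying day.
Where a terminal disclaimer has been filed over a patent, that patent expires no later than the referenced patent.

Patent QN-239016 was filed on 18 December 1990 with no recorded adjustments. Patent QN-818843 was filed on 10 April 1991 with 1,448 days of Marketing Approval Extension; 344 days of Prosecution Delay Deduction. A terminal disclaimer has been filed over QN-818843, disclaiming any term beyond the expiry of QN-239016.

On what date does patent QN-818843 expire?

Natural term of QN-818843:
  Base: filing + 23 years → 10 April 2014.
  Marketing Approval Extension: 1448 days claimed exceeds the 804-day cap, so +804 days → 22 June 2016.
  Prosecution Delay Deduction: −344 days → 14 July 2015.
Expiry of referenced patent QN-239016:
  Base: filing + 23 years → 18 December 2013.
Terminal disclaimer: QN-818843 expires on the earlier of 14 July 2015 and 18 December 2013.

2013-12-18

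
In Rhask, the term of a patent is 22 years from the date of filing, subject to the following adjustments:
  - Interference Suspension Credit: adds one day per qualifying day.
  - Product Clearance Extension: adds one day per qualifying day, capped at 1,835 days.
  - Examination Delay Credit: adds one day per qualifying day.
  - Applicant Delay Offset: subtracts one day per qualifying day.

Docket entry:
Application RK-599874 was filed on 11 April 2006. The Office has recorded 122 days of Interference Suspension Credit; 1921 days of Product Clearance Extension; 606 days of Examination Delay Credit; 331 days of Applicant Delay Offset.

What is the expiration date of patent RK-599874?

Base term: filing date + 22 years → 11 April 2028.
Interference Suspension Credit: +122 days → 11 August 2028.
Product Clearance Extension: 1921 days claimed exceeds the 1835-day cap, so +1835 days → 20 August 2033.
Examination Delay Credit: +606 days → 18 April 2035.
Applicant Delay Offset: −331 days → 22 May 2034.

May 22, 2034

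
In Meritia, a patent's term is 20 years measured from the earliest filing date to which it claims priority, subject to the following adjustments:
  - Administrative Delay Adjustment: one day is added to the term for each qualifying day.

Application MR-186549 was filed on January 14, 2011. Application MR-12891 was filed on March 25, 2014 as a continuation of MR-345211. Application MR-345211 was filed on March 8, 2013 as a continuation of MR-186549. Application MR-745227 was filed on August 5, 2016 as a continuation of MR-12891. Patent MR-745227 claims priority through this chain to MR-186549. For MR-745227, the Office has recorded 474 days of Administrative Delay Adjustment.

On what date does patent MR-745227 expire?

Earliest priority filing: 14 January 2011.
Base term: 14 January 2011 + 20 years → 14 January 2031.
Administrative Delay Adjustment: +474 days → 2 May 2032.

May 2, 2032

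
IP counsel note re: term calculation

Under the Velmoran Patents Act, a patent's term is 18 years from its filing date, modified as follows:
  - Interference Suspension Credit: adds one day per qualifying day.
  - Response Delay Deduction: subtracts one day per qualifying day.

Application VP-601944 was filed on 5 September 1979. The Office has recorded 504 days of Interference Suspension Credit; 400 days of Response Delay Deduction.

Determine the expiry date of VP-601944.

1997-12-18

Base term: filing date + 18 years → 5 September 1997.
Interference Suspension Credit: +504 days → 22 January 1999.
Response Delay Deduction: −400 days → 18 December 1997.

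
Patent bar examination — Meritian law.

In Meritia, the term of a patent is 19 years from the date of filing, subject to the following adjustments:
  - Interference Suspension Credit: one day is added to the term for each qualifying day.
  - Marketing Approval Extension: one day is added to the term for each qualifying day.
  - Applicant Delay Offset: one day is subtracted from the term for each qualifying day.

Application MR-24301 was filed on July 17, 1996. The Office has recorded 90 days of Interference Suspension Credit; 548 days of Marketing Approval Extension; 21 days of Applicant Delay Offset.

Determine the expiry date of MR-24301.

March 25, 2017

Base term: filing date + 19 years → 17 July 2015.
Interference Suspension Credit: +90 days → 15 October 2015.
Marketing Approval Extension: +548 days → 15 April 2017.
Applicant Delay Offset: −21 days → 25 March 2017.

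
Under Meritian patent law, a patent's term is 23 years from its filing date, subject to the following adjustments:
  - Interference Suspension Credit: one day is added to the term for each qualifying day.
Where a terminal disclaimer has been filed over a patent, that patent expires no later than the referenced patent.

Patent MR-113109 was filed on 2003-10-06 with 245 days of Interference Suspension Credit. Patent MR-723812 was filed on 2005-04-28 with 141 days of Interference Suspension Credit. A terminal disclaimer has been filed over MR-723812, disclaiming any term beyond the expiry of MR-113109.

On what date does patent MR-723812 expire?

June 8, 2027

Natural term of MR-723812:
  Base: filing + 23 years → 28 April 2028.
  Interference Suspension Credit: +141 days → 16 September 2028.
Expiry of referenced patent MR-113109:
  Base: filing + 23 years → 6 October 2026.
  Interference Suspension Credit: +245 days → 8 June 2027.
Terminal disclaimer: MR-723812 expires on the earlier of 16 September 2028 and 8 June 2027.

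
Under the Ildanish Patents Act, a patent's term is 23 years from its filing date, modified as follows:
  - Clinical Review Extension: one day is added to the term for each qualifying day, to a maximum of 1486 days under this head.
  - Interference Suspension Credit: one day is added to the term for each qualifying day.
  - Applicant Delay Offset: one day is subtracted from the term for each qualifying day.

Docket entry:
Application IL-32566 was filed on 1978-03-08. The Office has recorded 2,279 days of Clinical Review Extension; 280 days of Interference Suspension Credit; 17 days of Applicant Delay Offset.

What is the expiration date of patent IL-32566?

Base term: filing date + 23 years → 8 March 2001.
Clinical Review Extension: 2279 days claimed exceeds the 1486-day cap, so +1486 days → 2 April 2005.
Interference Suspension Credit: +280 days → 7 January 2006.
Applicant Delay Offset: −17 days → 21 December 2005.

December 21, 2005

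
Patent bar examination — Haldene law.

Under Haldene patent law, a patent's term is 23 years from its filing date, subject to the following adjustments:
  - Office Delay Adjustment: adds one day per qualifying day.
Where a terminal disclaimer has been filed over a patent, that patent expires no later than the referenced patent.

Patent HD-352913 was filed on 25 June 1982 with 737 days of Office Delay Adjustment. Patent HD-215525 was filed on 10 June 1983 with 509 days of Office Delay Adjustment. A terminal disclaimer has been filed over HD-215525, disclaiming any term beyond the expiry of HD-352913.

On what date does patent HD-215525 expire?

July 2, 2007

Natural term of HD-215525:
  Base: filing + 23 years → 10 June 2006.
  Office Delay Adjustment: +509 days → 1 November 2007.
Expiry of referenced patent HD-352913:
  Base: filing + 23 years → 25 June 2005.
  Office Delay Adjustment: +737 days → 2 July 2007.
Terminal disclaimer: HD-215525 expires on the earlier of 1 November 2007 and 2 July 2007.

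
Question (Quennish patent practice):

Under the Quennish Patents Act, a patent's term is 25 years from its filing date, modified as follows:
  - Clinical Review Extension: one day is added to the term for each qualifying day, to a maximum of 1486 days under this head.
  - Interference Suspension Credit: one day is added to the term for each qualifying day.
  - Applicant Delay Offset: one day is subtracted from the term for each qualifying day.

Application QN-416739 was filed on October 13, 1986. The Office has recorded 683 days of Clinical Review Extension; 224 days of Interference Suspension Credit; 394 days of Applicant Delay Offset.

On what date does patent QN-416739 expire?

2013-03-09

Base term: filing date + 25 years → 13 October 2011.
Clinical Review Extension: 683 days (within the 1486-day cap) → +683 days → 26 August 2013.
Interference Suspension Credit: +224 days → 7 April 2014.
Applicant Delay Offset: −394 days → 9 March 2013.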